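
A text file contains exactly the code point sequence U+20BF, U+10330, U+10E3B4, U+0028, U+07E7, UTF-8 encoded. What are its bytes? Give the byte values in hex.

U+20BF: 3-byte form → E2 82 BF.
U+10330: 4-byte form → F0 90 8C B0.
U+10E3B4: 4-byte form → F4 8E 8E B4.
U+0028: 1-byte form → 28.
U+07E7: 2-byte form → DF A7.
Concatenated (14 bytes): E2 82 BF F0 90 8C B0 F4 8E 8E B4 28 DF A7.

E2 82 BF F0 90 8C B0 F4 8E 8E B4 28 DF A7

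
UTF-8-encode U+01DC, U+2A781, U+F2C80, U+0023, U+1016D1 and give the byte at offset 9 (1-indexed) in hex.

1-indexed offset 9 is 0-indexed offset 8.
U+01DC → 2-byte form C7 9C at offsets 0–1.
U+2A781 → 4-byte form F0 AA 9E 81 at offsets 2–5.
U+F2C80 → 4-byte form F3 B2 B2 80 at offsets 6–9.
Offset 8 falls in char 3's range; it's byte 3 of F3 B2 B2 80 = 0xB2.

0xB2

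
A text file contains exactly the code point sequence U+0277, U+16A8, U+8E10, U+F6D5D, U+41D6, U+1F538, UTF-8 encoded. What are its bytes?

C9 B7 E1 9A A8 E8 B8 90 F3 B6 B5 9D E4 87 96 F0 9F 94 B8

U+0277: 2-byte form → C9 B7.
U+16A8: 3-byte form → E1 9A A8.
U+8E10: 3-byte form → E8 B8 90.
U+F6D5D: 4-byte form → F3 B6 B5 9D.
U+41D6: 3-byte form → E4 87 96.
U+1F538: 4-byte form → F0 9F 94 B8.
Concatenated (19 bytes): C9 B7 E1 9A A8 E8 B8 90 F3 B6 B5 9D E4 87 96 F0 9F 94 B8.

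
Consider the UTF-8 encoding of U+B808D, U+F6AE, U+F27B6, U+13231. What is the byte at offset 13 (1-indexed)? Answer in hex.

0x93

1-indexed offset 13 is 0-indexed offset 12.
U+B808D → 4-byte form F2 B8 82 8D at offsets 0–3.
U+F6AE → 3-byte form EF 9A AE at offsets 4–6.
U+F27B6 → 4-byte form F3 B2 9E B6 at offsets 7–10.
U+13231 → 4-byte form F0 93 88 B1 at offsets 11–14.
Offset 12 falls in char 4's range; it's byte 2 of F0 93 88 B1 = 0x93.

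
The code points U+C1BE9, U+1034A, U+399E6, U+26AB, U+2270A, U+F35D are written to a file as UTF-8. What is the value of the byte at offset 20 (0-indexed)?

0x8D

U+C1BE9 → 4-byte form F3 81 AF A9 at offsets 0–3.
U+1034A → 4-byte form F0 90 8D 8A at offsets 4–7.
U+399E6 → 4-byte form F0 B9 A7 A6 at offsets 8–11.
U+26AB → 3-byte form E2 9A AB at offsets 12–14.
U+2270A → 4-byte form F0 A2 9C 8A at offsets 15–18.
U+F35D → 3-byte form EF 8D 9D at offsets 19–21.
Offset 20 falls in char 6's range; it's byte 2 of EF 8D 9D = 0x8D.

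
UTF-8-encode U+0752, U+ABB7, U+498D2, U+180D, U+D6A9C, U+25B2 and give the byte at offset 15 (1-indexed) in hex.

1-indexed offset 15 is 0-indexed offset 14.
U+0752 → 2-byte form DD 92 at offsets 0–1.
U+ABB7 → 3-byte form EA AE B7 at offsets 2–4.
U+498D2 → 4-byte form F1 89 A3 92 at offsets 5–8.
U+180D → 3-byte form E1 A0 8D at offsets 9–11.
U+D6A9C → 4-byte form F3 96 AA 9C at offsets 12–15.
Offset 14 falls in char 5's range; it's byte 3 of F3 96 AA 9C = 0xAA.

0xAA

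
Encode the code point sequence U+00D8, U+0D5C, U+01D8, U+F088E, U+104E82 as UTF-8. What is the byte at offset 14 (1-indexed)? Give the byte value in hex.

0xBA

1-indexed offset 14 is 0-indexed offset 13.
U+00D8 → 2-byte form C3 98 at offsets 0–1.
U+0D5C → 3-byte form E0 B5 9C at offsets 2–4.
U+01D8 → 2-byte form C7 98 at offsets 5–6.
U+F088E → 4-byte form F3 B0 A2 8E at offsets 7–10.
U+104E82 → 4-byte form F4 84 BA 82 at offsets 11–14.
Offset 13 falls in char 5's range; it's byte 3 of F4 84 BA 82 = 0xBA.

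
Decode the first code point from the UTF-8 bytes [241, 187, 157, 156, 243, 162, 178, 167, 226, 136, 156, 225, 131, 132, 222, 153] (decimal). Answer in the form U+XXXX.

U+7B75C

Offset 0: leading byte 0xF1 = 11110001 → 4-byte char #1 = F1 BB 9D 9C.
Leading byte 0xF1 = 11110001 matches 11110xxx → 4-byte sequence.
Byte 1: 0xF1 = 11110001, payload 001 (3 bits).
Byte 2: 0xBB = 10111011 (10xxxxxx ✓), payload 111011.
Byte 3: 0x9D = 10011101 (10xxxxxx ✓), payload 011101.
Byte 4: 0x9C = 10011100 (10xxxxxx ✓), payload 011100.
Concatenate: 001111011011101011100 = 0x7B75C (21 bits → U+7B75C).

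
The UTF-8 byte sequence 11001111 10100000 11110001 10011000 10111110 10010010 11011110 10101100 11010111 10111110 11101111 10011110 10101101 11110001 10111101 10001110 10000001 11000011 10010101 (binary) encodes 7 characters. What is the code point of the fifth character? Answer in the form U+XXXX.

U+F7AD

Offset 0: leading byte 0xCF = 11001111 → 2-byte char #1 = CF A0.
Offset 2: leading byte 0xF1 = 11110001 → 4-byte char #2 = F1 98 BE 92.
Offset 6: leading byte 0xDE = 11011110 → 2-byte char #3 = DE AC.
Offset 8: leading byte 0xD7 = 11010111 → 2-byte char #4 = D7 BE.
Offset 10: leading byte 0xEF = 11101111 → 3-byte char #5 = EF 9E AD.
Leading byte 0xEF = 11101111 matches 1110xxxx → 3-byte sequence.
Byte 1: 0xEF = 11101111, payload 1111 (4 bits).
Byte 2: 0x9E = 10011110 (10xxxxxx ✓), payload 011110.
Byte 3: 0xAD = 10101101 (10xxxxxx ✓), payload 101101.
Concatenate: 1111011110101101 = 0xF7AD (16 bits → U+F7AD).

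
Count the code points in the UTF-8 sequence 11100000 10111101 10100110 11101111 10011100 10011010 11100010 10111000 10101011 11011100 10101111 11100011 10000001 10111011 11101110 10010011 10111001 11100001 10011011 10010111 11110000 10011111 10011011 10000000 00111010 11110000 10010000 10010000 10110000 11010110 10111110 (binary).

11

Byte at offset 0: 0xE0 = 11100000 → 3-byte char (#1). Advance 3.
Byte at offset 3: 0xEF = 11101111 → 3-byte char (#2). Advance 3.
Byte at offset 6: 0xE2 = 11100010 → 3-byte char (#3). Advance 3.
Byte at offset 9: 0xDC = 11011100 → 2-byte char (#4). Advance 2.
Byte at offset 11: 0xE3 = 11100011 → 3-byte char (#5). Advance 3.
Byte at offset 14: 0xEE = 11101110 → 3-byte char (#6). Advance 3.
Byte at offset 17: 0xE1 = 11100001 → 3-byte char (#7). Advance 3.
Byte at offset 20: 0xF0 = 11110000 → 4-byte char (#8). Advance 4.
Byte at offset 24: 0x3A = 00111010 → 1-byte char (#9). Advance 1.
Byte at offset 25: 0xF0 = 11110000 → 4-byte char (#10). Advance 4.
Byte at offset 29: 0xD6 = 11010110 → 2-byte char (#11). Advance 2.
Reached end at offset 31 after 11 code points.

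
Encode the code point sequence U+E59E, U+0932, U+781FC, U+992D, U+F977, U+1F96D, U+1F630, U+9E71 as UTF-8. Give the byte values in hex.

EE 96 9E E0 A4 B2 F1 B8 87 BC E9 A4 AD EF A5 B7 F0 9F A5 AD F0 9F 98 B0 E9 B9 B1

U+E59E: 3-byte form → EE 96 9E.
U+0932: 3-byte form → E0 A4 B2.
U+781FC: 4-byte form → F1 B8 87 BC.
U+992D: 3-byte form → E9 A4 AD.
U+F977: 3-byte form → EF A5 B7.
U+1F96D: 4-byte form → F0 9F A5 AD.
U+1F630: 4-byte form → F0 9F 98 B0.
U+9E71: 3-byte form → E9 B9 B1.
Concatenated (27 bytes): EE 96 9E E0 A4 B2 F1 B8 87 BC E9 A4 AD EF A5 B7 F0 9F A5 AD F0 9F 98 B0 E9 B9 B1.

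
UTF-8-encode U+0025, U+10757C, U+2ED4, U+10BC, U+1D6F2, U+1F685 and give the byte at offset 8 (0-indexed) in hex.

0xE1

U+0025 → 1-byte form 25 at offsets 0–0.
U+10757C → 4-byte form F4 87 95 BC at offsets 1–4.
U+2ED4 → 3-byte form E2 BB 94 at offsets 5–7.
U+10BC → 3-byte form E1 82 BC at offsets 8–10.
Offset 8 falls in char 4's range; it's byte 1 of E1 82 BC = 0xE1.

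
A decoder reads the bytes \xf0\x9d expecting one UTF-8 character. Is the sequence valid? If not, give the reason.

invalid (sequence truncated)

Leading byte 0xF0 = 11110000 → 4-byte form, but only 2 bytes are present.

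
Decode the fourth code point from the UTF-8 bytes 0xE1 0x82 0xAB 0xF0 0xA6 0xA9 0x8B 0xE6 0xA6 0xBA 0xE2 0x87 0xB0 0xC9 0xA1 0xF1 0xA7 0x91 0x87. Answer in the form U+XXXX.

Offset 0: leading byte 0xE1 = 11100001 → 3-byte char #1 = E1 82 AB.
Offset 3: leading byte 0xF0 = 11110000 → 4-byte char #2 = F0 A6 A9 8B.
Offset 7: leading byte 0xE6 = 11100110 → 3-byte char #3 = E6 A6 BA.
Offset 10: leading byte 0xE2 = 11100010 → 3-byte char #4 = E2 87 B0.
Leading byte 0xE2 = 11100010 matches 1110xxxx → 3-byte sequence.
Byte 1: 0xE2 = 11100010, payload 0010 (4 bits).
Byte 2: 0x87 = 10000111 (10xxxxxx ✓), payload 000111.
Byte 3: 0xB0 = 10110000 (10xxxxxx ✓), payload 110000.
Concatenate: 0010000111110000 = 0x21F0 (16 bits → U+21F0).

U+21F0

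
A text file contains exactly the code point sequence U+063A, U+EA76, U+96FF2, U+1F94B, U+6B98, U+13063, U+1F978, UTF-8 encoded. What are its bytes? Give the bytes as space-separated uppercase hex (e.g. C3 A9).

D8 BA EE A9 B6 F2 96 BF B2 F0 9F A5 8B E6 AE 98 F0 93 81 A3 F0 9F A5 B8

U+063A: 2-byte form → D8 BA.
U+EA76: 3-byte form → EE A9 B6.
U+96FF2: 4-byte form → F2 96 BF B2.
U+1F94B: 4-byte form → F0 9F A5 8B.
U+6B98: 3-byte form → E6 AE 98.
U+13063: 4-byte form → F0 93 81 A3.
U+1F978: 4-byte form → F0 9F A5 B8.
Concatenated (24 bytes): D8 BA EE A9 B6 F2 96 BF B2 F0 9F A5 8B E6 AE 98 F0 93 81 A3 F0 9F A5 B8.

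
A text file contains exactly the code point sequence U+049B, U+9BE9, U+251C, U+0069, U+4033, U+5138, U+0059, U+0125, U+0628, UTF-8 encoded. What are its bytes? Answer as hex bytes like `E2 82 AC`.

U+049B: 2-byte form → D2 9B.
U+9BE9: 3-byte form → E9 AF A9.
U+251C: 3-byte form → E2 94 9C.
U+0069: 1-byte form → 69.
U+4033: 3-byte form → E4 80 B3.
U+5138: 3-byte form → E5 84 B8.
U+0059: 1-byte form → 59.
U+0125: 2-byte form → C4 A5.
U+0628: 2-byte form → D8 A8.
Concatenated (20 bytes): D2 9B E9 AF A9 E2 94 9C 69 E4 80 B3 E5 84 B8 59 C4 A5 D8 A8.

D2 9B E9 AF A9 E2 94 9C 69 E4 80 B3 E5 84 B8 59 C4 A5 D8 A8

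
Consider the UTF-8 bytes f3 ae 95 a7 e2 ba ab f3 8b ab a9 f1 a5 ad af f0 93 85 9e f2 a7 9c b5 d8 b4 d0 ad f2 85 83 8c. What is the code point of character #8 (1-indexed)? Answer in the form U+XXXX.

Offset 0: leading byte 0xF3 = 11110011 → 4-byte char #1 = F3 AE 95 A7.
Offset 4: leading byte 0xE2 = 11100010 → 3-byte char #2 = E2 BA AB.
Offset 7: leading byte 0xF3 = 11110011 → 4-byte char #3 = F3 8B AB A9.
Offset 11: leading byte 0xF1 = 11110001 → 4-byte char #4 = F1 A5 AD AF.
Offset 15: leading byte 0xF0 = 11110000 → 4-byte char #5 = F0 93 85 9E.
Offset 19: leading byte 0xF2 = 11110010 → 4-byte char #6 = F2 A7 9C B5.
Offset 23: leading byte 0xD8 = 11011000 → 2-byte char #7 = D8 B4.
Offset 25: leading byte 0xD0 = 11010000 → 2-byte char #8 = D0 AD.
Leading byte 0xD0 = 11010000 matches 110xxxxx → 2-byte sequence.
Byte 1: 0xD0 = 11010000, payload 10000 (5 bits).
Byte 2: 0xAD = 10101101 (10xxxxxx ✓), payload 101101.
Concatenate: 10000101101 = 0x42D (11 bits → U+042D).

U+042D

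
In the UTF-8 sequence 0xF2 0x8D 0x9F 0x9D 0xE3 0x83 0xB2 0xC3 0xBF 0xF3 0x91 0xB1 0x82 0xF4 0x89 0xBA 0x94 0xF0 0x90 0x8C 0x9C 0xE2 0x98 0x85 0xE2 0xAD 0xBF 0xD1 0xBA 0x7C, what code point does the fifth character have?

U+109E94

Offset 0: leading byte 0xF2 = 11110010 → 4-byte char #1 = F2 8D 9F 9D.
Offset 4: leading byte 0xE3 = 11100011 → 3-byte char #2 = E3 83 B2.
Offset 7: leading byte 0xC3 = 11000011 → 2-byte char #3 = C3 BF.
Offset 9: leading byte 0xF3 = 11110011 → 4-byte char #4 = F3 91 B1 82.
Offset 13: leading byte 0xF4 = 11110100 → 4-byte char #5 = F4 89 BA 94.
Leading byte 0xF4 = 11110100 matches 11110xxx → 4-byte sequence.
Byte 1: 0xF4 = 11110100, payload 100 (3 bits).
Byte 2: 0x89 = 10001001 (10xxxxxx ✓), payload 001001.
Byte 3: 0xBA = 10111010 (10xxxxxx ✓), payload 111010.
Byte 4: 0x94 = 10010100 (10xxxxxx ✓), payload 010100.
Concatenate: 100001001111010010100 = 0x109E94 (21 bits → U+109E94).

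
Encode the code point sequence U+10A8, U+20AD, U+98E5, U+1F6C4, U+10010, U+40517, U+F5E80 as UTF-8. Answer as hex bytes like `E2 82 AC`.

U+10A8: 3-byte form → E1 82 A8.
U+20AD: 3-byte form → E2 82 AD.
U+98E5: 3-byte form → E9 A3 A5.
U+1F6C4: 4-byte form → F0 9F 9B 84.
U+10010: 4-byte form → F0 90 80 90.
U+40517: 4-byte form → F1 80 94 97.
U+F5E80: 4-byte form → F3 B5 BA 80.
Concatenated (25 bytes): E1 82 A8 E2 82 AD E9 A3 A5 F0 9F 9B 84 F0 90 80 90 F1 80 94 97 F3 B5 BA 80.

E1 82 A8 E2 82 AD E9 A3 A5 F0 9F 9B 84 F0 90 80 90 F1 80 94 97 F3 B5 BA 80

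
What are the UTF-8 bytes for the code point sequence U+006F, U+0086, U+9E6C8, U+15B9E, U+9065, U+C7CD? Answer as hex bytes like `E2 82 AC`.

6F C2 86 F2 9E 9B 88 F0 95 AE 9E E9 81 A5 EC 9F 8D

U+006F: 1-byte form → 6F.
U+0086: 2-byte form → C2 86.
U+9E6C8: 4-byte form → F2 9E 9B 88.
U+15B9E: 4-byte form → F0 95 AE 9E.
U+9065: 3-byte form → E9 81 A5.
U+C7CD: 3-byte form → EC 9F 8D.
Concatenated (17 bytes): 6F C2 86 F2 9E 9B 88 F0 95 AE 9E E9 81 A5 EC 9F 8D.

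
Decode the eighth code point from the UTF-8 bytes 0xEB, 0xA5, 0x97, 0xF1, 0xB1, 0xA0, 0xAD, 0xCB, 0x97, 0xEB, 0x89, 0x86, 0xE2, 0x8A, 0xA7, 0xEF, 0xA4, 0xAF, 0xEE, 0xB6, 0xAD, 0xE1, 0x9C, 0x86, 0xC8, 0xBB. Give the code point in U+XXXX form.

Offset 0: leading byte 0xEB = 11101011 → 3-byte char #1 = EB A5 97.
Offset 3: leading byte 0xF1 = 11110001 → 4-byte char #2 = F1 B1 A0 AD.
Offset 7: leading byte 0xCB = 11001011 → 2-byte char #3 = CB 97.
Offset 9: leading byte 0xEB = 11101011 → 3-byte char #4 = EB 89 86.
Offset 12: leading byte 0xE2 = 11100010 → 3-byte char #5 = E2 8A A7.
Offset 15: leading byte 0xEF = 11101111 → 3-byte char #6 = EF A4 AF.
Offset 18: leading byte 0xEE = 11101110 → 3-byte char #7 = EE B6 AD.
Offset 21: leading byte 0xE1 = 11100001 → 3-byte char #8 = E1 9C 86.
Leading byte 0xE1 = 11100001 matches 1110xxxx → 3-byte sequence.
Byte 1: 0xE1 = 11100001, payload 0001 (4 bits).
Byte 2: 0x9C = 10011100 (10xxxxxx ✓), payload 011100.
Byte 3: 0x86 = 10000110 (10xxxxxx ✓), payload 000110.
Concatenate: 0001011100000110 = 0x1706 (16 bits → U+1706).

U+1706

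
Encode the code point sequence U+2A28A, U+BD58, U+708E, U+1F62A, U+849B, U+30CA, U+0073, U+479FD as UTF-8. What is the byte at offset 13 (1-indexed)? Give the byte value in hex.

1-indexed offset 13 is 0-indexed offset 12.
U+2A28A → 4-byte form F0 AA 8A 8A at offsets 0–3.
U+BD58 → 3-byte form EB B5 98 at offsets 4–6.
U+708E → 3-byte form E7 82 8E at offsets 7–9.
U+1F62A → 4-byte form F0 9F 98 AA at offsets 10–13.
Offset 12 falls in char 4's range; it's byte 3 of F0 9F 98 AA = 0x98.

0x98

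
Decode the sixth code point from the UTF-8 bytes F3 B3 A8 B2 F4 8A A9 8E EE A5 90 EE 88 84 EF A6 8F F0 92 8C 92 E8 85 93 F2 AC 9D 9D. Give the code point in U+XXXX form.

Offset 0: leading byte 0xF3 = 11110011 → 4-byte char #1 = F3 B3 A8 B2.
Offset 4: leading byte 0xF4 = 11110100 → 4-byte char #2 = F4 8A A9 8E.
Offset 8: leading byte 0xEE = 11101110 → 3-byte char #3 = EE A5 90.
Offset 11: leading byte 0xEE = 11101110 → 3-byte char #4 = EE 88 84.
Offset 14: leading byte 0xEF = 11101111 → 3-byte char #5 = EF A6 8F.
Offset 17: leading byte 0xF0 = 11110000 → 4-byte char #6 = F0 92 8C 92.
Leading byte 0xF0 = 11110000 matches 11110xxx → 4-byte sequence.
Byte 1: 0xF0 = 11110000, payload 000 (3 bits).
Byte 2: 0x92 = 10010010 (10xxxxxx ✓), payload 010010.
Byte 3: 0x8C = 10001100 (10xxxxxx ✓), payload 001100.
Byte 4: 0x92 = 10010010 (10xxxxxx ✓), payload 010010.
Concatenate: 000010010001100010010 = 0x12312 (21 bits → U+12312).

U+12312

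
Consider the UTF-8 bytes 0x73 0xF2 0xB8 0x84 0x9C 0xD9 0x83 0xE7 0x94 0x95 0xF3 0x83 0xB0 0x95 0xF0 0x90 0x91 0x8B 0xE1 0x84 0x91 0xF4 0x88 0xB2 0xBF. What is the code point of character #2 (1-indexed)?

U+B811C

Offset 0: leading byte 0x73 = 01110011 → 1-byte char #1 = 73.
Offset 1: leading byte 0xF2 = 11110010 → 4-byte char #2 = F2 B8 84 9C.
Leading byte 0xF2 = 11110010 matches 11110xxx → 4-byte sequence.
Byte 1: 0xF2 = 11110010, payload 010 (3 bits).
Byte 2: 0xB8 = 10111000 (10xxxxxx ✓), payload 111000.
Byte 3: 0x84 = 10000100 (10xxxxxx ✓), payload 000100.
Byte 4: 0x9C = 10011100 (10xxxxxx ✓), payload 011100.
Concatenate: 010111000000100011100 = 0xB811C (21 bits → U+B811C).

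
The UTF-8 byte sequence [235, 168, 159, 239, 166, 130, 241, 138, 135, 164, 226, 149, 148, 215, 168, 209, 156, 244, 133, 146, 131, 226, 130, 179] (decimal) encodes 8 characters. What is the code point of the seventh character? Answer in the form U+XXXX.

Offset 0: leading byte 0xEB = 11101011 → 3-byte char #1 = EB A8 9F.
Offset 3: leading byte 0xEF = 11101111 → 3-byte char #2 = EF A6 82.
Offset 6: leading byte 0xF1 = 11110001 → 4-byte char #3 = F1 8A 87 A4.
Offset 10: leading byte 0xE2 = 11100010 → 3-byte char #4 = E2 95 94.
Offset 13: leading byte 0xD7 = 11010111 → 2-byte char #5 = D7 A8.
Offset 15: leading byte 0xD1 = 11010001 → 2-byte char #6 = D1 9C.
Offset 17: leading byte 0xF4 = 11110100 → 4-byte char #7 = F4 85 92 83.
Leading byte 0xF4 = 11110100 matches 11110xxx → 4-byte sequence.
Byte 1: 0xF4 = 11110100, payload 100 (3 bits).
Byte 2: 0x85 = 10000101 (10xxxxxx ✓), payload 000101.
Byte 3: 0x92 = 10010010 (10xxxxxx ✓), payload 010010.
Byte 4: 0x83 = 10000011 (10xxxxxx ✓), payload 000011.
Concatenate: 100000101010010000011 = 0x105483 (21 bits → U+105483).

U+105483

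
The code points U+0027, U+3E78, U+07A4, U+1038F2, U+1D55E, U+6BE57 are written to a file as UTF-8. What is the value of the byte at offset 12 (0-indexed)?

U+0027 → 1-byte form 27 at offsets 0–0.
U+3E78 → 3-byte form E3 B9 B8 at offsets 1–3.
U+07A4 → 2-byte form DE A4 at offsets 4–5.
U+1038F2 → 4-byte form F4 83 A3 B2 at offsets 6–9.
U+1D55E → 4-byte form F0 9D 95 9E at offsets 10–13.
Offset 12 falls in char 5's range; it's byte 3 of F0 9D 95 9E = 0x95.

0x95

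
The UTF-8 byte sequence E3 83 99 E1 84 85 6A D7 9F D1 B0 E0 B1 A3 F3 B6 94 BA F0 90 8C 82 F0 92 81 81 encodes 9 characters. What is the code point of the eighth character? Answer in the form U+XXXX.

U+10302

Offset 0: leading byte 0xE3 = 11100011 → 3-byte char #1 = E3 83 99.
Offset 3: leading byte 0xE1 = 11100001 → 3-byte char #2 = E1 84 85.
Offset 6: leading byte 0x6A = 01101010 → 1-byte char #3 = 6A.
Offset 7: leading byte 0xD7 = 11010111 → 2-byte char #4 = D7 9F.
Offset 9: leading byte 0xD1 = 11010001 → 2-byte char #5 = D1 B0.
Offset 11: leading byte 0xE0 = 11100000 → 3-byte char #6 = E0 B1 A3.
Offset 14: leading byte 0xF3 = 11110011 → 4-byte char #7 = F3 B6 94 BA.
Offset 18: leading byte 0xF0 = 11110000 → 4-byte char #8 = F0 90 8C 82.
Leading byte 0xF0 = 11110000 matches 11110xxx → 4-byte sequence.
Byte 1: 0xF0 = 11110000, payload 000 (3 bits).
Byte 2: 0x90 = 10010000 (10xxxxxx ✓), payload 010000.
Byte 3: 0x8C = 10001100 (10xxxxxx ✓), payload 001100.
Byte 4: 0x82 = 10000010 (10xxxxxx ✓), payload 000010.
Concatenate: 000010000001100000010 = 0x10302 (21 bits → U+10302).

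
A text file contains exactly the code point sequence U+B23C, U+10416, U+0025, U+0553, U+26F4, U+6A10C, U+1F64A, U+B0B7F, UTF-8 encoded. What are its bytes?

EB 88 BC F0 90 90 96 25 D5 93 E2 9B B4 F1 AA 84 8C F0 9F 99 8A F2 B0 AD BF

U+B23C: 3-byte form → EB 88 BC.
U+10416: 4-byte form → F0 90 90 96.
U+0025: 1-byte form → 25.
U+0553: 2-byte form → D5 93.
U+26F4: 3-byte form → E2 9B B4.
U+6A10C: 4-byte form → F1 AA 84 8C.
U+1F64A: 4-byte form → F0 9F 99 8A.
U+B0B7F: 4-byte form → F2 B0 AD BF.
Concatenated (25 bytes): EB 88 BC F0 90 90 96 25 D5 93 E2 9B B4 F1 AA 84 8C F0 9F 99 8A F2 B0 AD BF.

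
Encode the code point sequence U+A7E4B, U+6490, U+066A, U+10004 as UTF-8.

F2 A7 B9 8B E6 92 90 D9 AA F0 90 80 84

U+A7E4B: 4-byte form → F2 A7 B9 8B.
U+6490: 3-byte form → E6 92 90.
U+066A: 2-byte form → D9 AA.
U+10004: 4-byte form → F0 90 80 84.
Concatenated (13 bytes): F2 A7 B9 8B E6 92 90 D9 AA F0 90 80 84.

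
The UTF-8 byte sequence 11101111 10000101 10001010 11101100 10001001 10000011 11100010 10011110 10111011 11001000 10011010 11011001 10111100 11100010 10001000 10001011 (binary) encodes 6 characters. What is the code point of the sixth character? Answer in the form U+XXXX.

U+220B

Offset 0: leading byte 0xEF = 11101111 → 3-byte char #1 = EF 85 8A.
Offset 3: leading byte 0xEC = 11101100 → 3-byte char #2 = EC 89 83.
Offset 6: leading byte 0xE2 = 11100010 → 3-byte char #3 = E2 9E BB.
Offset 9: leading byte 0xC8 = 11001000 → 2-byte char #4 = C8 9A.
Offset 11: leading byte 0xD9 = 11011001 → 2-byte char #5 = D9 BC.
Offset 13: leading byte 0xE2 = 11100010 → 3-byte char #6 = E2 88 8B.
Leading byte 0xE2 = 11100010 matches 1110xxxx → 3-byte sequence.
Byte 1: 0xE2 = 11100010, payload 0010 (4 bits).
Byte 2: 0x88 = 10001000 (10xxxxxx ✓), payload 001000.
Byte 3: 0x8B = 10001011 (10xxxxxx ✓), payload 001011.
Concatenate: 0010001000001011 = 0x220B (16 bits → U+220B).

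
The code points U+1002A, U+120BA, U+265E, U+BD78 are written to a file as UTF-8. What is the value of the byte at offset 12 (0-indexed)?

U+1002A → 4-byte form F0 90 80 AA at offsets 0–3.
U+120BA → 4-byte form F0 92 82 BA at offsets 4–7.
U+265E → 3-byte form E2 99 9E at offsets 8–10.
U+BD78 → 3-byte form EB B5 B8 at offsets 11–13.
Offset 12 falls in char 4's range; it's byte 2 of EB B5 B8 = 0xB5.

0xB5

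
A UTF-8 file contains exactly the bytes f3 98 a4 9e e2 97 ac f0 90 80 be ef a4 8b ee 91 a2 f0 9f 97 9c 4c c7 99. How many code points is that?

Byte at offset 0: 0xF3 = 11110011 → 4-byte char (#1). Advance 4.
Byte at offset 4: 0xE2 = 11100010 → 3-byte char (#2). Advance 3.
Byte at offset 7: 0xF0 = 11110000 → 4-byte char (#3). Advance 4.
Byte at offset 11: 0xEF = 11101111 → 3-byte char (#4). Advance 3.
Byte at offset 14: 0xEE = 11101110 → 3-byte char (#5). Advance 3.
Byte at offset 17: 0xF0 = 11110000 → 4-byte char (#6). Advance 4.
Byte at offset 21: 0x4C = 01001100 → 1-byte char (#7). Advance 1.
Byte at offset 22: 0xC7 = 11000111 → 2-byte char (#8). Advance 2.
Reached end at offset 24 after 8 code points.

8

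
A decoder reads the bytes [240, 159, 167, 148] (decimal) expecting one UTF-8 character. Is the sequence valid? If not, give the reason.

valid

Leading byte 0xF0 = 11110000 → 4-byte form.
Continuation bytes 0x9F=10011111, 0xA7=10100111, 0x94=10010100 all match 10xxxxxx.
Decoded value 0x1F9D4 is ≥ 0x10000 (shortest form) and not a surrogate.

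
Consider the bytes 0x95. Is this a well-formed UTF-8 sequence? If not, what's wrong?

Byte 0x95 = 10010101 has the form 10xxxxxx — a continuation byte — but there is no preceding leading byte.

invalid (continuation byte with no leading byte)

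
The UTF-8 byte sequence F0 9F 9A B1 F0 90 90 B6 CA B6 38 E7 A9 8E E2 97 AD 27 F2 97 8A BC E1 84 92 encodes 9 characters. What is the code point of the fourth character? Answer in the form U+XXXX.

Offset 0: leading byte 0xF0 = 11110000 → 4-byte char #1 = F0 9F 9A B1.
Offset 4: leading byte 0xF0 = 11110000 → 4-byte char #2 = F0 90 90 B6.
Offset 8: leading byte 0xCA = 11001010 → 2-byte char #3 = CA B6.
Offset 10: leading byte 0x38 = 00111000 → 1-byte char #4 = 38.
Leading byte 0x38 = 00111000 matches 0xxxxxxx → 1-byte sequence.
Byte 1: 0x38 = 00111000, payload 0111000 (7 bits).
Concatenate: 0111000 = 0x38 (7 bits → U+0038).

U+0038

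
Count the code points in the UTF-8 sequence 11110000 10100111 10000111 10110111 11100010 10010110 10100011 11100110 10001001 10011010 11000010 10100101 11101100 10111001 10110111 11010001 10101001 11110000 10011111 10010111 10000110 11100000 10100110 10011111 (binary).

Byte at offset 0: 0xF0 = 11110000 → 4-byte char (#1). Advance 4.
Byte at offset 4: 0xE2 = 11100010 → 3-byte char (#2). Advance 3.
Byte at offset 7: 0xE6 = 11100110 → 3-byte char (#3). Advance 3.
Byte at offset 10: 0xC2 = 11000010 → 2-byte char (#4). Advance 2.
Byte at offset 12: 0xEC = 11101100 → 3-byte char (#5). Advance 3.
Byte at offset 15: 0xD1 = 11010001 → 2-byte char (#6). Advance 2.
Byte at offset 17: 0xF0 = 11110000 → 4-byte char (#7). Advance 4.
Byte at offset 21: 0xE0 = 11100000 → 3-byte char (#8). Advance 3.
Reached end at offset 24 after 8 code points.

8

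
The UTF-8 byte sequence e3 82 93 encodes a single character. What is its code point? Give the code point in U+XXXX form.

Leading byte 0xE3 = 11100011 matches 1110xxxx → 3-byte sequence.
Byte 1: 0xE3 = 11100011, payload 0011 (4 bits).
Byte 2: 0x82 = 10000010 (10xxxxxx ✓), payload 000010.
Byte 3: 0x93 = 10010011 (10xxxxxx ✓), payload 010011.
Concatenate: 0011000010010011 = 0x3093 (16 bits → U+3093).

U+3093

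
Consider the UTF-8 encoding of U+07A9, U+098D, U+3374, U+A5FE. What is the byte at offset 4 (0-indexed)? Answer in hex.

U+07A9 → 2-byte form DE A9 at offsets 0–1.
U+098D → 3-byte form E0 A6 8D at offsets 2–4.
Offset 4 falls in char 2's range; it's byte 3 of E0 A6 8D = 0x8D.

0x8D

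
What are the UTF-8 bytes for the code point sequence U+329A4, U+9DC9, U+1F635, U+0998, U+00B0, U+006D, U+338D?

U+329A4: 4-byte form → F0 B2 A6 A4.
U+9DC9: 3-byte form → E9 B7 89.
U+1F635: 4-byte form → F0 9F 98 B5.
U+0998: 3-byte form → E0 A6 98.
U+00B0: 2-byte form → C2 B0.
U+006D: 1-byte form → 6D.
U+338D: 3-byte form → E3 8E 8D.
Concatenated (20 bytes): F0 B2 A6 A4 E9 B7 89 F0 9F 98 B5 E0 A6 98 C2 B0 6D E3 8E 8D.

F0 B2 A6 A4 E9 B7 89 F0 9F 98 B5 E0 A6 98 C2 B0 6D E3 8E 8D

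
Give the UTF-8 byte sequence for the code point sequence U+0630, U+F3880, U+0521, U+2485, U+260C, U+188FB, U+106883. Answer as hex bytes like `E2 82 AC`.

U+0630: 2-byte form → D8 B0.
U+F3880: 4-byte form → F3 B3 A2 80.
U+0521: 2-byte form → D4 A1.
U+2485: 3-byte form → E2 92 85.
U+260C: 3-byte form → E2 98 8C.
U+188FB: 4-byte form → F0 98 A3 BB.
U+106883: 4-byte form → F4 86 A2 83.
Concatenated (22 bytes): D8 B0 F3 B3 A2 80 D4 A1 E2 92 85 E2 98 8C F0 98 A3 BB F4 86 A2 83.

D8 B0 F3 B3 A2 80 D4 A1 E2 92 85 E2 98 8C F0 98 A3 BB F4 86 A2 83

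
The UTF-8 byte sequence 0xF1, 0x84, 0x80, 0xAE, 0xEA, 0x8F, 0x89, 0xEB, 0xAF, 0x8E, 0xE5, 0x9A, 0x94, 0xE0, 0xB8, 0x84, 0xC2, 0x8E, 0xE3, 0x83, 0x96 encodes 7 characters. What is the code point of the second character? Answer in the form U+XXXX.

U+A3C9

Offset 0: leading byte 0xF1 = 11110001 → 4-byte char #1 = F1 84 80 AE.
Offset 4: leading byte 0xEA = 11101010 → 3-byte char #2 = EA 8F 89.
Leading byte 0xEA = 11101010 matches 1110xxxx → 3-byte sequence.
Byte 1: 0xEA = 11101010, payload 1010 (4 bits).
Byte 2: 0x8F = 10001111 (10xxxxxx ✓), payload 001111.
Byte 3: 0x89 = 10001001 (10xxxxxx ✓), payload 001001.
Concatenate: 1010001111001001 = 0xA3C9 (16 bits → U+A3C9).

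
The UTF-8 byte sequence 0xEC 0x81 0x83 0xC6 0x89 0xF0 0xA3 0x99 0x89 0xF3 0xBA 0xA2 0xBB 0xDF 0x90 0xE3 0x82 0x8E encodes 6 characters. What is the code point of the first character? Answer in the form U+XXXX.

Offset 0: leading byte 0xEC = 11101100 → 3-byte char #1 = EC 81 83.
Leading byte 0xEC = 11101100 matches 1110xxxx → 3-byte sequence.
Byte 1: 0xEC = 11101100, payload 1100 (4 bits).
Byte 2: 0x81 = 10000001 (10xxxxxx ✓), payload 000001.
Byte 3: 0x83 = 10000011 (10xxxxxx ✓), payload 000011.
Concatenate: 1100000001000011 = 0xC043 (16 bits → U+C043).

U+C043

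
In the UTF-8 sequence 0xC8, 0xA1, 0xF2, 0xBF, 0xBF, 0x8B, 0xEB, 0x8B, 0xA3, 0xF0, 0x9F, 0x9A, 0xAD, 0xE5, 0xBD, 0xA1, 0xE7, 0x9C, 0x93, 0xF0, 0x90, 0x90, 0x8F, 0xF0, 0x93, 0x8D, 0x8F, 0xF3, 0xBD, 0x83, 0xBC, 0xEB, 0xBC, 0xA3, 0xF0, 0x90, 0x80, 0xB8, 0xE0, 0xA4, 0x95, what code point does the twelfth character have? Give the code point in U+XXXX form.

U+0915

Offset 0: leading byte 0xC8 = 11001000 → 2-byte char #1 = C8 A1.
Offset 2: leading byte 0xF2 = 11110010 → 4-byte char #2 = F2 BF BF 8B.
Offset 6: leading byte 0xEB = 11101011 → 3-byte char #3 = EB 8B A3.
Offset 9: leading byte 0xF0 = 11110000 → 4-byte char #4 = F0 9F 9A AD.
Offset 13: leading byte 0xE5 = 11100101 → 3-byte char #5 = E5 BD A1.
Offset 16: leading byte 0xE7 = 11100111 → 3-byte char #6 = E7 9C 93.
Offset 19: leading byte 0xF0 = 11110000 → 4-byte char #7 = F0 90 90 8F.
Offset 23: leading byte 0xF0 = 11110000 → 4-byte char #8 = F0 93 8D 8F.
Offset 27: leading byte 0xF3 = 11110011 → 4-byte char #9 = F3 BD 83 BC.
Offset 31: leading byte 0xEB = 11101011 → 3-byte char #10 = EB BC A3.
Offset 34: leading byte 0xF0 = 11110000 → 4-byte char #11 = F0 90 80 B8.
Offset 38: leading byte 0xE0 = 11100000 → 3-byte char #12 = E0 A4 95.
Leading byte 0xE0 = 11100000 matches 1110xxxx → 3-byte sequence.
Byte 1: 0xE0 = 11100000, payload 0000 (4 bits).
Byte 2: 0xA4 = 10100100 (10xxxxxx ✓), payload 100100.
Byte 3: 0x95 = 10010101 (10xxxxxx ✓), payload 010101.
Concatenate: 0000100100010101 = 0x915 (16 bits → U+0915).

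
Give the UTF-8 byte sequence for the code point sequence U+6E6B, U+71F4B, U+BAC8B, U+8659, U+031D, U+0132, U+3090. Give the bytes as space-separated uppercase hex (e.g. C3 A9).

U+6E6B: 3-byte form → E6 B9 AB.
U+71F4B: 4-byte form → F1 B1 BD 8B.
U+BAC8B: 4-byte form → F2 BA B2 8B.
U+8659: 3-byte form → E8 99 99.
U+031D: 2-byte form → CC 9D.
U+0132: 2-byte form → C4 B2.
U+3090: 3-byte form → E3 82 90.
Concatenated (21 bytes): E6 B9 AB F1 B1 BD 8B F2 BA B2 8B E8 99 99 CC 9D C4 B2 E3 82 90.

E6 B9 AB F1 B1 BD 8B F2 BA B2 8B E8 99 99 CC 9D C4 B2 E3 82 90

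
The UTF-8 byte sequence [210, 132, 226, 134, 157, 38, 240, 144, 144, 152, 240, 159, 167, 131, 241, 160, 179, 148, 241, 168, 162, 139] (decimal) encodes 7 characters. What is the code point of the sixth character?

Offset 0: leading byte 0xD2 = 11010010 → 2-byte char #1 = D2 84.
Offset 2: leading byte 0xE2 = 11100010 → 3-byte char #2 = E2 86 9D.
Offset 5: leading byte 0x26 = 00100110 → 1-byte char #3 = 26.
Offset 6: leading byte 0xF0 = 11110000 → 4-byte char #4 = F0 90 90 98.
Offset 10: leading byte 0xF0 = 11110000 → 4-byte char #5 = F0 9F A7 83.
Offset 14: leading byte 0xF1 = 11110001 → 4-byte char #6 = F1 A0 B3 94.
Leading byte 0xF1 = 11110001 matches 11110xxx → 4-byte sequence.
Byte 1: 0xF1 = 11110001, payload 001 (3 bits).
Byte 2: 0xA0 = 10100000 (10xxxxxx ✓), payload 100000.
Byte 3: 0xB3 = 10110011 (10xxxxxx ✓), payload 110011.
Byte 4: 0x94 = 10010100 (10xxxxxx ✓), payload 010100.
Concatenate: 001100000110011010100 = 0x60CD4 (21 bits → U+60CD4).

U+60CD4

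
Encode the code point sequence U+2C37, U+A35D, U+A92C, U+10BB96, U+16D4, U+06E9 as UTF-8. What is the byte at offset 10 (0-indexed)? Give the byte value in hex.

0x8B

U+2C37 → 3-byte form E2 B0 B7 at offsets 0–2.
U+A35D → 3-byte form EA 8D 9D at offsets 3–5.
U+A92C → 3-byte form EA A4 AC at offsets 6–8.
U+10BB96 → 4-byte form F4 8B AE 96 at offsets 9–12.
Offset 10 falls in char 4's range; it's byte 2 of F4 8B AE 96 = 0x8B.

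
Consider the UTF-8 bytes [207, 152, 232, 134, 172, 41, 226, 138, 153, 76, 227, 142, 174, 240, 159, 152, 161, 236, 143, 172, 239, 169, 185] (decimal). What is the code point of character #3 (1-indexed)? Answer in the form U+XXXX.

Offset 0: leading byte 0xCF = 11001111 → 2-byte char #1 = CF 98.
Offset 2: leading byte 0xE8 = 11101000 → 3-byte char #2 = E8 86 AC.
Offset 5: leading byte 0x29 = 00101001 → 1-byte char #3 = 29.
Leading byte 0x29 = 00101001 matches 0xxxxxxx → 1-byte sequence.
Byte 1: 0x29 = 00101001, payload 0101001 (7 bits).
Concatenate: 0101001 = 0x29 (7 bits → U+0029).

U+0029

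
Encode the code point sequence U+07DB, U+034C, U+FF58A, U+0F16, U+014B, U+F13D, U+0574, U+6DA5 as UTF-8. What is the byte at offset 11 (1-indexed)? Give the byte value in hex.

0x96

1-indexed offset 11 is 0-indexed offset 10.
U+07DB → 2-byte form DF 9B at offsets 0–1.
U+034C → 2-byte form CD 8C at offsets 2–3.
U+FF58A → 4-byte form F3 BF 96 8A at offsets 4–7.
U+0F16 → 3-byte form E0 BC 96 at offsets 8–10.
Offset 10 falls in char 4's range; it's byte 3 of E0 BC 96 = 0x96.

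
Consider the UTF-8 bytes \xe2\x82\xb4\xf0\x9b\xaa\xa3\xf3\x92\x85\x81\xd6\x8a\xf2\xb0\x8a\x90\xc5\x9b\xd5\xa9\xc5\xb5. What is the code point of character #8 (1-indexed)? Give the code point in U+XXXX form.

U+0175

Offset 0: leading byte 0xE2 = 11100010 → 3-byte char #1 = E2 82 B4.
Offset 3: leading byte 0xF0 = 11110000 → 4-byte char #2 = F0 9B AA A3.
Offset 7: leading byte 0xF3 = 11110011 → 4-byte char #3 = F3 92 85 81.
Offset 11: leading byte 0xD6 = 11010110 → 2-byte char #4 = D6 8A.
Offset 13: leading byte 0xF2 = 11110010 → 4-byte char #5 = F2 B0 8A 90.
Offset 17: leading byte 0xC5 = 11000101 → 2-byte char #6 = C5 9B.
Offset 19: leading byte 0xD5 = 11010101 → 2-byte char #7 = D5 A9.
Offset 21: leading byte 0xC5 = 11000101 → 2-byte char #8 = C5 B5.
Leading byte 0xC5 = 11000101 matches 110xxxxx → 2-byte sequence.
Byte 1: 0xC5 = 11000101, payload 00101 (5 bits).
Byte 2: 0xB5 = 10110101 (10xxxxxx ✓), payload 110101.
Concatenate: 00101110101 = 0x175 (11 bits → U+0175).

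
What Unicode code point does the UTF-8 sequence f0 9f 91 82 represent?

Leading byte 0xF0 = 11110000 matches 11110xxx → 4-byte sequence.
Byte 1: 0xF0 = 11110000, payload 000 (3 bits).
Byte 2: 0x9F = 10011111 (10xxxxxx ✓), payload 011111.
Byte 3: 0x91 = 10010001 (10xxxxxx ✓), payload 010001.
Byte 4: 0x82 = 10000010 (10xxxxxx ✓), payload 000010.
Concatenate: 000011111010001000010 = 0x1F442 (21 bits → U+1F442).

U+1F442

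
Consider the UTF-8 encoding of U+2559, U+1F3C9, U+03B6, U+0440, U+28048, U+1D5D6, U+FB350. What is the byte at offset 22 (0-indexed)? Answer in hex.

U+2559 → 3-byte form E2 95 99 at offsets 0–2.
U+1F3C9 → 4-byte form F0 9F 8F 89 at offsets 3–6.
U+03B6 → 2-byte form CE B6 at offsets 7–8.
U+0440 → 2-byte form D1 80 at offsets 9–10.
U+28048 → 4-byte form F0 A8 81 88 at offsets 11–14.
U+1D5D6 → 4-byte form F0 9D 97 96 at offsets 15–18.
U+FB350 → 4-byte form F3 BB 8D 90 at offsets 19–22.
Offset 22 falls in char 7's range; it's byte 4 of F3 BB 8D 90 = 0x90.

0x90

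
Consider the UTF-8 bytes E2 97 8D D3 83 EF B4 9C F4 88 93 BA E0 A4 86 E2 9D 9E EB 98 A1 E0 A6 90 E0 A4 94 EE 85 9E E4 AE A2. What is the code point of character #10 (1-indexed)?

U+E15E

Offset 0: leading byte 0xE2 = 11100010 → 3-byte char #1 = E2 97 8D.
Offset 3: leading byte 0xD3 = 11010011 → 2-byte char #2 = D3 83.
Offset 5: leading byte 0xEF = 11101111 → 3-byte char #3 = EF B4 9C.
Offset 8: leading byte 0xF4 = 11110100 → 4-byte char #4 = F4 88 93 BA.
Offset 12: leading byte 0xE0 = 11100000 → 3-byte char #5 = E0 A4 86.
Offset 15: leading byte 0xE2 = 11100010 → 3-byte char #6 = E2 9D 9E.
Offset 18: leading byte 0xEB = 11101011 → 3-byte char #7 = EB 98 A1.
Offset 21: leading byte 0xE0 = 11100000 → 3-byte char #8 = E0 A6 90.
Offset 24: leading byte 0xE0 = 11100000 → 3-byte char #9 = E0 A4 94.
Offset 27: leading byte 0xEE = 11101110 → 3-byte char #10 = EE 85 9E.
Leading byte 0xEE = 11101110 matches 1110xxxx → 3-byte sequence.
Byte 1: 0xEE = 11101110, payload 1110 (4 bits).
Byte 2: 0x85 = 10000101 (10xxxxxx ✓), payload 000101.
Byte 3: 0x9E = 10011110 (10xxxxxx ✓), payload 011110.
Concatenate: 1110000101011110 = 0xE15E (16 bits → U+E15E).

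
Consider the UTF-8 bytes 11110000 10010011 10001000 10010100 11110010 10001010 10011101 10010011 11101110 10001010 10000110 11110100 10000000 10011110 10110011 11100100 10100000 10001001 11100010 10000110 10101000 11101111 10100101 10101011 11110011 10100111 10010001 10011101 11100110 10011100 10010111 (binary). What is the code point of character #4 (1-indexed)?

U+1007B3

Offset 0: leading byte 0xF0 = 11110000 → 4-byte char #1 = F0 93 88 94.
Offset 4: leading byte 0xF2 = 11110010 → 4-byte char #2 = F2 8A 9D 93.
Offset 8: leading byte 0xEE = 11101110 → 3-byte char #3 = EE 8A 86.
Offset 11: leading byte 0xF4 = 11110100 → 4-byte char #4 = F4 80 9E B3.
Leading byte 0xF4 = 11110100 matches 11110xxx → 4-byte sequence.
Byte 1: 0xF4 = 11110100, payload 100 (3 bits).
Byte 2: 0x80 = 10000000 (10xxxxxx ✓), payload 000000.
Byte 3: 0x9E = 10011110 (10xxxxxx ✓), payload 011110.
Byte 4: 0xB3 = 10110011 (10xxxxxx ✓), payload 110011.
Concatenate: 100000000011110110011 = 0x1007B3 (21 bits → U+1007B3).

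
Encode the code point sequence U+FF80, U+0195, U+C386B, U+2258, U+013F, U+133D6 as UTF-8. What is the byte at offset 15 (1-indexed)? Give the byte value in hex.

0xF0

1-indexed offset 15 is 0-indexed offset 14.
U+FF80 → 3-byte form EF BE 80 at offsets 0–2.
U+0195 → 2-byte form C6 95 at offsets 3–4.
U+C386B → 4-byte form F3 83 A1 AB at offsets 5–8.
U+2258 → 3-byte form E2 89 98 at offsets 9–11.
U+013F → 2-byte form C4 BF at offsets 12–13.
U+133D6 → 4-byte form F0 93 8F 96 at offsets 14–17.
Offset 14 falls in char 6's range; it's byte 1 of F0 93 8F 96 = 0xF0.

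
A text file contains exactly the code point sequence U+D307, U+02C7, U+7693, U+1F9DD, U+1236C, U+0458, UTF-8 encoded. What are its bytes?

U+D307: 3-byte form → ED 8C 87.
U+02C7: 2-byte form → CB 87.
U+7693: 3-byte form → E7 9A 93.
U+1F9DD: 4-byte form → F0 9F A7 9D.
U+1236C: 4-byte form → F0 92 8D AC.
U+0458: 2-byte form → D1 98.
Concatenated (18 bytes): ED 8C 87 CB 87 E7 9A 93 F0 9F A7 9D F0 92 8D AC D1 98.

ED 8C 87 CB 87 E7 9A 93 F0 9F A7 9D F0 92 8D AC D1 98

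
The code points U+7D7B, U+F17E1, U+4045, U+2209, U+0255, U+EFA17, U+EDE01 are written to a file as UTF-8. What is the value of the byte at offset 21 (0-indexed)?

0xB8

U+7D7B → 3-byte form E7 B5 BB at offsets 0–2.
U+F17E1 → 4-byte form F3 B1 9F A1 at offsets 3–6.
U+4045 → 3-byte form E4 81 85 at offsets 7–9.
U+2209 → 3-byte form E2 88 89 at offsets 10–12.
U+0255 → 2-byte form C9 95 at offsets 13–14.
U+EFA17 → 4-byte form F3 AF A8 97 at offsets 15–18.
U+EDE01 → 4-byte form F3 AD B8 81 at offsets 19–22.
Offset 21 falls in char 7's range; it's byte 3 of F3 AD B8 81 = 0xB8.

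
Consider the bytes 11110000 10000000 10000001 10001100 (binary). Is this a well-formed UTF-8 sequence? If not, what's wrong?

Leading byte 0xF0 = 11110000 → 4-byte form.
Continuation bytes all match 10xxxxxx. Payload decodes to 0x4C.
But 0x4C < 0x10000, the minimum for a 4-byte sequence — this is an overlong encoding.

invalid (overlong encoding)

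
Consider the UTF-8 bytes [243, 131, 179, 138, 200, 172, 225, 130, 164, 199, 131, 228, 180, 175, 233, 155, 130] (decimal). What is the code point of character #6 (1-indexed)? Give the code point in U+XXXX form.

Offset 0: leading byte 0xF3 = 11110011 → 4-byte char #1 = F3 83 B3 8A.
Offset 4: leading byte 0xC8 = 11001000 → 2-byte char #2 = C8 AC.
Offset 6: leading byte 0xE1 = 11100001 → 3-byte char #3 = E1 82 A4.
Offset 9: leading byte 0xC7 = 11000111 → 2-byte char #4 = C7 83.
Offset 11: leading byte 0xE4 = 11100100 → 3-byte char #5 = E4 B4 AF.
Offset 14: leading byte 0xE9 = 11101001 → 3-byte char #6 = E9 9B 82.
Leading byte 0xE9 = 11101001 matches 1110xxxx → 3-byte sequence.
Byte 1: 0xE9 = 11101001, payload 1001 (4 bits).
Byte 2: 0x9B = 10011011 (10xxxxxx ✓), payload 011011.
Byte 3: 0x82 = 10000010 (10xxxxxx ✓), payload 000010.
Concatenate: 1001011011000010 = 0x96C2 (16 bits → U+96C2).

U+96C2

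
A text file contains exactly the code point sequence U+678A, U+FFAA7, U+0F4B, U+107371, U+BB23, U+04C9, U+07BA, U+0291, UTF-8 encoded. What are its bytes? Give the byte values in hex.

U+678A: 3-byte form → E6 9E 8A.
U+FFAA7: 4-byte form → F3 BF AA A7.
U+0F4B: 3-byte form → E0 BD 8B.
U+107371: 4-byte form → F4 87 8D B1.
U+BB23: 3-byte form → EB AC A3.
U+04C9: 2-byte form → D3 89.
U+07BA: 2-byte form → DE BA.
U+0291: 2-byte form → CA 91.
Concatenated (23 bytes): E6 9E 8A F3 BF AA A7 E0 BD 8B F4 87 8D B1 EB AC A3 D3 89 DE BA CA 91.

E6 9E 8A F3 BF AA A7 E0 BD 8B F4 87 8D B1 EB AC A3 D3 89 DE BA CA 91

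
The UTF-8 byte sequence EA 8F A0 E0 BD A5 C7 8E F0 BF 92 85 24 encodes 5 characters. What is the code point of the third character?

U+01CE

Offset 0: leading byte 0xEA = 11101010 → 3-byte char #1 = EA 8F A0.
Offset 3: leading byte 0xE0 = 11100000 → 3-byte char #2 = E0 BD A5.
Offset 6: leading byte 0xC7 = 11000111 → 2-byte char #3 = C7 8E.
Leading byte 0xC7 = 11000111 matches 110xxxxx → 2-byte sequence.
Byte 1: 0xC7 = 11000111, payload 00111 (5 bits).
Byte 2: 0x8E = 10001110 (10xxxxxx ✓), payload 001110.
Concatenate: 00111001110 = 0x1CE (11 bits → U+01CE).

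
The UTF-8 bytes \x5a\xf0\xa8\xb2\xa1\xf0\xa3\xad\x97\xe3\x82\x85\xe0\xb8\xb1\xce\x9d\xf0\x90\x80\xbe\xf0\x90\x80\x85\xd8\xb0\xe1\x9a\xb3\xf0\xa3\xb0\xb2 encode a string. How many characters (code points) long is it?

11

Byte at offset 0: 0x5A = 01011010 → 1-byte char (#1). Advance 1.
Byte at offset 1: 0xF0 = 11110000 → 4-byte char (#2). Advance 4.
Byte at offset 5: 0xF0 = 11110000 → 4-byte char (#3). Advance 4.
Byte at offset 9: 0xE3 = 11100011 → 3-byte char (#4). Advance 3.
Byte at offset 12: 0xE0 = 11100000 → 3-byte char (#5). Advance 3.
Byte at offset 15: 0xCE = 11001110 → 2-byte char (#6). Advance 2.
Byte at offset 17: 0xF0 = 11110000 → 4-byte char (#7). Advance 4.
Byte at offset 21: 0xF0 = 11110000 → 4-byte char (#8). Advance 4.
Byte at offset 25: 0xD8 = 11011000 → 2-byte char (#9). Advance 2.
Byte at offset 27: 0xE1 = 11100001 → 3-byte char (#10). Advance 3.
Byte at offset 30: 0xF0 = 11110000 → 4-byte char (#11). Advance 4.
Reached end at offset 34 after 11 code points.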